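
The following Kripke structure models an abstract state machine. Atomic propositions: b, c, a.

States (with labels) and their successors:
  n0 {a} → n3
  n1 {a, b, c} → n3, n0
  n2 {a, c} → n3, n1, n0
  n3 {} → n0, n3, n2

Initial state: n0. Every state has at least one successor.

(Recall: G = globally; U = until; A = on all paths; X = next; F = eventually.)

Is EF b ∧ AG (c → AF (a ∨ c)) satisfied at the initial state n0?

Satisfied

States satisfying b: {n1}.
States satisfying EF b: {n0, n1, n2, n3}.
States satisfying c → AF (a ∨ c): {n0, n1, n2, n3}.
States satisfying AG (c → AF (a ∨ c)): {n0, n1, n2, n3}.
States satisfying EF b ∧ AG (c → AF (a ∨ c)): {n0, n1, n2, n3}.
n0 ∈ Sat(EF b ∧ AG (c → AF (a ∨ c))).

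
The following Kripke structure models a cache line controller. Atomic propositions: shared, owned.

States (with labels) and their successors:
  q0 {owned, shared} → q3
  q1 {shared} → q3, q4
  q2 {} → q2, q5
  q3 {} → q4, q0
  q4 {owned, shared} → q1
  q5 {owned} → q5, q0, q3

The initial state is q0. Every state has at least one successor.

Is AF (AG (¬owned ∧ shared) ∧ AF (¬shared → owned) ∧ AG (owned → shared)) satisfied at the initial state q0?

States satisfying AF (AG (¬owned ∧ shared) ∧ AF (¬shared → owned) ∧ AG (owned → shared)): ∅.
There is a path from q0 along which AG (¬owned ∧ shared) ∧ AF (¬shared → owned) ∧ AG (owned → shared) never holds.
q0 ∉ Sat(AF (AG (¬owned ∧ shared) ∧ AF (¬shared → owned) ∧ AG (owned → shared))).

Violated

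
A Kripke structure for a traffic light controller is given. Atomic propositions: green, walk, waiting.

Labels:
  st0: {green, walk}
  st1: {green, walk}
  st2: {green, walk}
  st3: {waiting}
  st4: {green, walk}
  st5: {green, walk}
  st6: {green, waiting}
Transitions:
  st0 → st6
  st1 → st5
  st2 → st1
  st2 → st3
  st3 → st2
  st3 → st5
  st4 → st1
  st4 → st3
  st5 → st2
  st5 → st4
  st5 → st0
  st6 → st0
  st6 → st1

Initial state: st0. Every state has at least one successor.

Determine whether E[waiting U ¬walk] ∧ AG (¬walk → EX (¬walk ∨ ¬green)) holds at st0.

Does not hold

States satisfying waiting: {st3, st6}.
States satisfying ¬walk: {st3, st6}.
States satisfying E[waiting U ¬walk]: {st3, st6}.
States satisfying ¬walk → EX (¬walk ∨ ¬green): {st0, st1, st2, st4, st5}.
States satisfying AG (¬walk → EX (¬walk ∨ ¬green)): ∅.
States satisfying E[waiting U ¬walk] ∧ AG (¬walk → EX (¬walk ∨ ¬green)): ∅.
st0 ∉ Sat(E[waiting U ¬walk] ∧ AG (¬walk → EX (¬walk ∨ ¬green))).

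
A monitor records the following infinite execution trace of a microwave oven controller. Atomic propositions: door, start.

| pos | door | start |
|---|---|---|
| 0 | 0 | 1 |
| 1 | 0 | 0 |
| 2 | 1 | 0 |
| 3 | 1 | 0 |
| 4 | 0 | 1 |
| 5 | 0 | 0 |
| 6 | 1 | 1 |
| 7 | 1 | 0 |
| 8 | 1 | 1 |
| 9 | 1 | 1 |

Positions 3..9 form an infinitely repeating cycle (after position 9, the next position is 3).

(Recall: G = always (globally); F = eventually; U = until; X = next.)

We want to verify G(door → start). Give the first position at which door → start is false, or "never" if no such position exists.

2

Check door → start at each position in order: 0 ✓, 1 ✓.
At position 2 the labels are {door}, so door → start is false there. This is the first violation.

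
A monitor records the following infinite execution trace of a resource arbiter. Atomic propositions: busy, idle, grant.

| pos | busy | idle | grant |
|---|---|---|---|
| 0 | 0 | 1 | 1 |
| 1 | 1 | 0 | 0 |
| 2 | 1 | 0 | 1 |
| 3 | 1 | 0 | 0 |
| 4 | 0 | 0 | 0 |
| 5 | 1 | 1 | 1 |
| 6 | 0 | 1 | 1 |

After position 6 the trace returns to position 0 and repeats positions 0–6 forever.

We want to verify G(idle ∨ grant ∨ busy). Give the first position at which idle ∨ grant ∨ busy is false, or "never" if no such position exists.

Check idle ∨ grant ∨ busy at each position in order: 0 ✓, 1 ✓, 2 ✓, 3 ✓.
At position 4 the labels are {}, so idle ∨ grant ∨ busy is false there. This is the first violation.

4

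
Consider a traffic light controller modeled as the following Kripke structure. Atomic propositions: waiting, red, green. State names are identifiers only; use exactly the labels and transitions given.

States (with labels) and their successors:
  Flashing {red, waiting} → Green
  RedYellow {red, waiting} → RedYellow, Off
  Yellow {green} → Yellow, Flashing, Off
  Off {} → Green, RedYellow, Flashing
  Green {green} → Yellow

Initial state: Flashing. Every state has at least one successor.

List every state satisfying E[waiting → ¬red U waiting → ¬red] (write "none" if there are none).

{Yellow, Off, Green}

States satisfying waiting → ¬red: {Yellow, Off, Green}.
States satisfying E[waiting → ¬red U waiting → ¬red]: {Yellow, Off, Green}.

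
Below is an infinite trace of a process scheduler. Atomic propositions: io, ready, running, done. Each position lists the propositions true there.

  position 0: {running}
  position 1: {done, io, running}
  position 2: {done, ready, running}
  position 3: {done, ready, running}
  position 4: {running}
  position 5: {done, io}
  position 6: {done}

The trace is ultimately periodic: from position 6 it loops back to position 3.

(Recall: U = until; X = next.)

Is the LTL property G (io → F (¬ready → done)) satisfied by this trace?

Satisfied

io → F (¬ready → done) holds at every position 0..6, and those are all positions ever visited, so G (io → F (¬ready → done)) holds.
Positions where io holds: 1, 5.
Check F (¬ready → done) at each: 1→ok, 5→ok.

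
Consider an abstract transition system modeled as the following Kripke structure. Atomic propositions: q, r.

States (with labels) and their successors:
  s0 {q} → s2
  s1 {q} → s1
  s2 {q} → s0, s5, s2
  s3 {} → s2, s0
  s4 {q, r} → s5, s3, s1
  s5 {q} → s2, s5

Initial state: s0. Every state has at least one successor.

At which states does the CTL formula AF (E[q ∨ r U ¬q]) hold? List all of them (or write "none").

States satisfying E[q ∨ r U ¬q]: {s3, s4}.
States satisfying AF (E[q ∨ r U ¬q]): {s3, s4}.

{s3, s4}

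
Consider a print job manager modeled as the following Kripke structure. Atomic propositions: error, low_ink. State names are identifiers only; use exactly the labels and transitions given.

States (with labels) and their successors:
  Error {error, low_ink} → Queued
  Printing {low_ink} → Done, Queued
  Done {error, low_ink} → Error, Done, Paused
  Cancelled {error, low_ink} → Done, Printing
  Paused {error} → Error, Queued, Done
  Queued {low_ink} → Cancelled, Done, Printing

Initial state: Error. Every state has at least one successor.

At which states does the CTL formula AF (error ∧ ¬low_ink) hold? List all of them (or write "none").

States satisfying error ∧ ¬low_ink: {Paused}.
States satisfying AF (error ∧ ¬low_ink): {Paused}.

{Paused}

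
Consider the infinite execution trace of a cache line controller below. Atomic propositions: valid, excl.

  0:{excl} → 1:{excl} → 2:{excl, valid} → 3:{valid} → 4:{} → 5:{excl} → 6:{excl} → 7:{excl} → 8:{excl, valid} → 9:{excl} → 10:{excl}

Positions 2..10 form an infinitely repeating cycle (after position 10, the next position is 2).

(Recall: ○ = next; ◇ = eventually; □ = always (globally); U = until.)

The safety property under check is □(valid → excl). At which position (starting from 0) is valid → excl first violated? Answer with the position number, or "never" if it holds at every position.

3

Check valid → excl at each position in order: 0 ✓, 1 ✓, 2 ✓.
At position 3 the labels are {valid}, so valid → excl is false there. This is the first violation.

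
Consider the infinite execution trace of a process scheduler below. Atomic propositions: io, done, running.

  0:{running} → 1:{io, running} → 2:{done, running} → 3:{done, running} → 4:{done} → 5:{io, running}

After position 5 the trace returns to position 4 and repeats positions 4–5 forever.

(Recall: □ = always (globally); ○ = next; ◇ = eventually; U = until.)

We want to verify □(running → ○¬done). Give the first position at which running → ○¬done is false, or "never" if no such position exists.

1

Check running → ○¬done at each position in order: 0 ✓.
At position 1 the labels are {io, running} and the next position 2 has {done, running}, so running → ○¬done is false there. This is the first violation.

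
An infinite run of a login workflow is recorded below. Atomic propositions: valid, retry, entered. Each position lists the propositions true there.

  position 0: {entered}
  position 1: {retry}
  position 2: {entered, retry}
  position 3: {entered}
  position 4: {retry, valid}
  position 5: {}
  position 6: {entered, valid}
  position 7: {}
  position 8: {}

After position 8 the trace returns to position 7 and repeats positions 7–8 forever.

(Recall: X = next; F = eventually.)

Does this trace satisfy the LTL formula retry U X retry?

Satisfied

Walking from position 0: X retry first holds at position 0, and retry holds at every earlier position along the way, so retry U X retry holds.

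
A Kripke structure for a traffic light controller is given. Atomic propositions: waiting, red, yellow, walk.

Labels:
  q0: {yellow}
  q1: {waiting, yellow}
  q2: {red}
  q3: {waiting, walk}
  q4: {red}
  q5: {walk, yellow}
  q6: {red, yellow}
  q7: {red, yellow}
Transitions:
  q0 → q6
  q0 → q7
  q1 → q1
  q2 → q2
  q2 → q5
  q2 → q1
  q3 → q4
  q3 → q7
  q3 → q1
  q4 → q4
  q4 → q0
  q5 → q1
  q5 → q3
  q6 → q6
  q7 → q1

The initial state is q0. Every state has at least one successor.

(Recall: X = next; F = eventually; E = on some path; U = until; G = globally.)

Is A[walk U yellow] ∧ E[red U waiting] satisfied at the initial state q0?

No

States satisfying walk: {q3, q5}.
States satisfying yellow: {q0, q1, q5, q6, q7}.
States satisfying A[walk U yellow]: {q0, q1, q5, q6, q7}.
States satisfying red: {q2, q4, q6, q7}.
States satisfying waiting: {q1, q3}.
States satisfying E[red U waiting]: {q1, q2, q3, q7}.
States satisfying A[walk U yellow] ∧ E[red U waiting]: {q1, q7}.
q0 ∉ Sat(A[walk U yellow] ∧ E[red U waiting]).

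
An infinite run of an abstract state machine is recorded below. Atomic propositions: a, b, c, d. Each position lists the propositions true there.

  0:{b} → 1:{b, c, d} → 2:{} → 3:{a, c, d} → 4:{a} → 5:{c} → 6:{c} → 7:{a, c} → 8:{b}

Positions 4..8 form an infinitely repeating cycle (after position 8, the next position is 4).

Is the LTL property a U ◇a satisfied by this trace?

Satisfied

Walking from position 0: ◇a first holds at position 0, and a holds at every earlier position along the way, so a U ◇a holds.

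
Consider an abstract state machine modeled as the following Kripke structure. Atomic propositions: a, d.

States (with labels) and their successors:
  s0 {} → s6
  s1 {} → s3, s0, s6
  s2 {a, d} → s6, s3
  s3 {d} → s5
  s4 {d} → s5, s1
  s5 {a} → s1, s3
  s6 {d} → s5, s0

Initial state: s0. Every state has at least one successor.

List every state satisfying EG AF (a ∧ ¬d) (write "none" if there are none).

{s3, s5}

States satisfying AF (a ∧ ¬d): {s3, s5}.
States satisfying EG AF (a ∧ ¬d): {s3, s5}.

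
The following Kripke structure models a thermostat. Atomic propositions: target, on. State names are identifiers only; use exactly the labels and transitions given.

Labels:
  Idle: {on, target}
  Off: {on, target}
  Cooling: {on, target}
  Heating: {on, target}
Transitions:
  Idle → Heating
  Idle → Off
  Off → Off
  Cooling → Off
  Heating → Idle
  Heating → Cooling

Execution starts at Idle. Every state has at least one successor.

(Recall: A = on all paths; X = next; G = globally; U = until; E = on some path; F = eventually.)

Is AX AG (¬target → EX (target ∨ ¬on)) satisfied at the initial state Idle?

States satisfying AG (¬target → EX (target ∨ ¬on)): {Idle, Off, Cooling, Heating}.
States satisfying AX AG (¬target → EX (target ∨ ¬on)): {Idle, Off, Cooling, Heating}.
Idle ∈ Sat(AX AG (¬target → EX (target ∨ ¬on))).

Satisfied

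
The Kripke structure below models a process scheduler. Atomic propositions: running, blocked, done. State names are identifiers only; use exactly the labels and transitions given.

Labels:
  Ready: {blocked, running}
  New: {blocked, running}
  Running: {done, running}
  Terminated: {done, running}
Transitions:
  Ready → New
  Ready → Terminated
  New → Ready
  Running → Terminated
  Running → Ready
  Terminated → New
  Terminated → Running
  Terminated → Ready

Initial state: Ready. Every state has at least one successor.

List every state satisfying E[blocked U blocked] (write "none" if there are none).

States satisfying blocked: {Ready, New}.
States satisfying E[blocked U blocked]: {Ready, New}.

{Ready, New}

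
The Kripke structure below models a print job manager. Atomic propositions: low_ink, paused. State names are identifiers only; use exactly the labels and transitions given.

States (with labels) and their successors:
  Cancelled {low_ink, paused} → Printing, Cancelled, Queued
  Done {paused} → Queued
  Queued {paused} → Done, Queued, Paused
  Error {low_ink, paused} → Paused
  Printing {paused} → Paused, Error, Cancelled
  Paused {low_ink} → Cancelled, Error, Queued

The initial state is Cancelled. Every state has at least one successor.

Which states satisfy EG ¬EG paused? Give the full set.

States satisfying ¬EG paused: {Error, Paused}.
States satisfying EG ¬EG paused: {Error, Paused}.

{Error, Paused}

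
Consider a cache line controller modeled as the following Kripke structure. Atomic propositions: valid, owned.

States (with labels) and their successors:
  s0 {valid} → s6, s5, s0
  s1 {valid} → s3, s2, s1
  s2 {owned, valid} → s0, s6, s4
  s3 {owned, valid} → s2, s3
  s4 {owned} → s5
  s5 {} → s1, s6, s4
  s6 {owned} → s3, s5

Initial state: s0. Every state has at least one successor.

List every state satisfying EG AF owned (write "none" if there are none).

States satisfying AF owned: {s2, s3, s4, s6}.
States satisfying EG AF owned: {s2, s3, s6}.

{s2, s3, s6}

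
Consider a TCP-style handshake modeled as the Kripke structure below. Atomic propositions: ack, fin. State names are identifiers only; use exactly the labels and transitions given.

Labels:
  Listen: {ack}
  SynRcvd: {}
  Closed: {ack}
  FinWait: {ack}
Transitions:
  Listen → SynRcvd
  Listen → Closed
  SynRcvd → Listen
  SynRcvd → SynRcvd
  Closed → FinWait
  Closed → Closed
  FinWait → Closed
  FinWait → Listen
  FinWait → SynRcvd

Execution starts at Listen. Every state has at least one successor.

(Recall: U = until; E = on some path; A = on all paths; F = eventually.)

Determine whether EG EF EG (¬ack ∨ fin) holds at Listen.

States satisfying EF EG (¬ack ∨ fin): {Listen, SynRcvd, Closed, FinWait}.
States satisfying EG EF EG (¬ack ∨ fin): {Listen, SynRcvd, Closed, FinWait}.
Listen ∈ Sat(EG EF EG (¬ack ∨ fin)).

Yes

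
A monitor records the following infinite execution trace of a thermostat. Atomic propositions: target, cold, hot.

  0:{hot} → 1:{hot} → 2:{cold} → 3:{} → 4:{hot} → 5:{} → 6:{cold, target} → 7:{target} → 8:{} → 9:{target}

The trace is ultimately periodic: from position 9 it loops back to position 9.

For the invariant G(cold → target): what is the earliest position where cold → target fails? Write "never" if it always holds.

2

Check cold → target at each position in order: 0 ✓, 1 ✓.
At position 2 the labels are {cold}, so cold → target is false there. This is the first violation.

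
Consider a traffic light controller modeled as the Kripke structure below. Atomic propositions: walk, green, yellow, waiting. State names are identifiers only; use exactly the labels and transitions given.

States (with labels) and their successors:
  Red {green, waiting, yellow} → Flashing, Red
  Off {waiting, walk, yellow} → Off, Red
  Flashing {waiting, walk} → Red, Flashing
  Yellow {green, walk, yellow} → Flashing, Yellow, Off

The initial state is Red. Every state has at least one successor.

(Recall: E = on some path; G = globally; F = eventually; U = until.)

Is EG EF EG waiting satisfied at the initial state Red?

States satisfying EF EG waiting: {Red, Off, Flashing, Yellow}.
States satisfying EG EF EG waiting: {Red, Off, Flashing, Yellow}.
Red ∈ Sat(EG EF EG waiting).

Holds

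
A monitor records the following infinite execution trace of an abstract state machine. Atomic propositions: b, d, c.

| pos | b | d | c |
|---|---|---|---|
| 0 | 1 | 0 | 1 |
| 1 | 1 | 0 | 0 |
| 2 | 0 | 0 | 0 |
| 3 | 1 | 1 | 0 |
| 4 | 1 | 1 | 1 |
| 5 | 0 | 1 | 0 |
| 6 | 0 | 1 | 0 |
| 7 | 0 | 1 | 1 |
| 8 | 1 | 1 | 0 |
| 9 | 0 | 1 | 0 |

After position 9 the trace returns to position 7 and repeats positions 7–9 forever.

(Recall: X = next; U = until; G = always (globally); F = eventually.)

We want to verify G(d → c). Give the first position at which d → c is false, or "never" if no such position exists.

3

Check d → c at each position in order: 0 ✓, 1 ✓, 2 ✓.
At position 3 the labels are {b, d}, so d → c is false there. This is the first violation.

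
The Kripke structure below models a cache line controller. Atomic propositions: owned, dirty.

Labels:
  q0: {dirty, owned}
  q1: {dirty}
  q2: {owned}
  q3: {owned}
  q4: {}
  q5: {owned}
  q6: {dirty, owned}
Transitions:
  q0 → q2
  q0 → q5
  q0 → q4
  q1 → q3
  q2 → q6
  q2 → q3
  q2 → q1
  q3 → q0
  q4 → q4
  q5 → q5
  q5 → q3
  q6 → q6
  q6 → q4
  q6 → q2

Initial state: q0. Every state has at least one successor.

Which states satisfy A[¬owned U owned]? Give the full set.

States satisfying ¬owned: {q1, q4}.
States satisfying owned: {q0, q2, q3, q5, q6}.
States satisfying A[¬owned U owned]: {q0, q1, q2, q3, q5, q6}.

{q0, q1, q2, q3, q5, q6}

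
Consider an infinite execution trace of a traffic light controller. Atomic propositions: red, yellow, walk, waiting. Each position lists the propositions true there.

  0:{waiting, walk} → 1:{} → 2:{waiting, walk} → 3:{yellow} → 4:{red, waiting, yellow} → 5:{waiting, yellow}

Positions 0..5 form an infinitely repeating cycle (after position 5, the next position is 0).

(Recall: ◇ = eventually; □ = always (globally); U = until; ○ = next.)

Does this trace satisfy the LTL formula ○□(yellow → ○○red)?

No

The position after 0 is 1; □(yellow → ○○red) is false there.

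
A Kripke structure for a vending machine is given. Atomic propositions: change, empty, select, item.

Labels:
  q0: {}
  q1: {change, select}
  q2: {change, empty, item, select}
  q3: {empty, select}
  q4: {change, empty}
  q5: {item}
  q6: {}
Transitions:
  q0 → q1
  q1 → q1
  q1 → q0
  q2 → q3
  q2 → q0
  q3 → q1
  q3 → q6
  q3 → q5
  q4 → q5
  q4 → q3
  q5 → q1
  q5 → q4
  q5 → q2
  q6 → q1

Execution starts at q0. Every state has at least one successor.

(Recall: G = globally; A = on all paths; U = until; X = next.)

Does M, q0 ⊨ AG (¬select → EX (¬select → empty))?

Holds

States satisfying ¬select → EX (¬select → empty): {q0, q1, q2, q3, q4, q5, q6}.
States satisfying AG (¬select → EX (¬select → empty)): {q0, q1, q2, q3, q4, q5, q6}.
Every state reachable from q0 satisfies ¬select → EX (¬select → empty).
q0 ∈ Sat(AG (¬select → EX (¬select → empty))).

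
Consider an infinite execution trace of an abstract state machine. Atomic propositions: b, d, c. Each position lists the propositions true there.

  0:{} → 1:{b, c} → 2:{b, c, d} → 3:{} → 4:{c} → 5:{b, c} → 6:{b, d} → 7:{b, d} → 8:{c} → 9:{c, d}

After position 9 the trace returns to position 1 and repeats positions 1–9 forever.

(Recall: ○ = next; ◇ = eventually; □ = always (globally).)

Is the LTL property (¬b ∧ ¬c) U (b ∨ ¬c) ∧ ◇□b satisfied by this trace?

No

Walking from position 0: b ∨ ¬c first holds at position 0, and ¬b ∧ ¬c holds at every earlier position along the way, so (¬b ∧ ¬c) U (b ∨ ¬c) holds.
□b is false at every position 0..9, so it never becomes true and ◇□b fails.
At position 0: (¬b ∧ ¬c) U (b ∨ ¬c) is true; ◇□b is false; so (¬b ∧ ¬c) U (b ∨ ¬c) ∧ ◇□b is false.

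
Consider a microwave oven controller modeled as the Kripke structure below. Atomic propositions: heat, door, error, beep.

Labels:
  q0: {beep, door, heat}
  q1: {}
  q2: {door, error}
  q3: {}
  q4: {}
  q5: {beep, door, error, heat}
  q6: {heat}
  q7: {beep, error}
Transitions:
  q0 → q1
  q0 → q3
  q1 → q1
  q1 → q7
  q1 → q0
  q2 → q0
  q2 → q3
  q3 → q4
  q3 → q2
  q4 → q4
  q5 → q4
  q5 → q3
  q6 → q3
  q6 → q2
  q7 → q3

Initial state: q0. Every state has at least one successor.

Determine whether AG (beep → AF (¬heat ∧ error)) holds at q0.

States satisfying beep → AF (¬heat ∧ error): {q1, q2, q3, q4, q6, q7}.
States satisfying AG (beep → AF (¬heat ∧ error)): {q4}.
q0 is reachable from q0 and violates beep → AF (¬heat ∧ error), so AG fails at q0.
q0 ∉ Sat(AG (beep → AF (¬heat ∧ error))).

Violated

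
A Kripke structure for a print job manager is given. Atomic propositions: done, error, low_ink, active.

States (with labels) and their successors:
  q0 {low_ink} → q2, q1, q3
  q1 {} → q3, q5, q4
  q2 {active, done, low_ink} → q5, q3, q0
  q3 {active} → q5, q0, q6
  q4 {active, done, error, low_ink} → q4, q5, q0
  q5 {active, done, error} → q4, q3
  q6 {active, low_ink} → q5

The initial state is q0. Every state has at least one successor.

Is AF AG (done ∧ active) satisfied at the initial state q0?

Violated

States satisfying AG (done ∧ active): ∅.
States satisfying AF AG (done ∧ active): ∅.
There is a path from q0 along which AG (done ∧ active) never holds.
q0 ∉ Sat(AF AG (done ∧ active)).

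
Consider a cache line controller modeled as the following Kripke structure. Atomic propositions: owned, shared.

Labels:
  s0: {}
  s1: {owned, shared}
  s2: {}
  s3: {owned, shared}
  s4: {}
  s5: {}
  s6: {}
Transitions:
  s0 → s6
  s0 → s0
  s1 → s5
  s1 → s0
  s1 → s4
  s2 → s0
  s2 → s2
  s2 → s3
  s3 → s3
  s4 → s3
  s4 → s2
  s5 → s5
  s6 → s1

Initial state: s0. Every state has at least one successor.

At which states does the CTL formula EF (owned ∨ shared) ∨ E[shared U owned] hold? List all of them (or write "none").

States satisfying owned ∨ shared: {s1, s3}.
States satisfying EF (owned ∨ shared): {s0, s1, s2, s3, s4, s6}.
States satisfying shared: {s1, s3}.
States satisfying owned: {s1, s3}.
States satisfying E[shared U owned]: {s1, s3}.
States satisfying EF (owned ∨ shared) ∨ E[shared U owned]: {s0, s1, s2, s3, s4, s6}.

{s0, s1, s2, s3, s4, s6}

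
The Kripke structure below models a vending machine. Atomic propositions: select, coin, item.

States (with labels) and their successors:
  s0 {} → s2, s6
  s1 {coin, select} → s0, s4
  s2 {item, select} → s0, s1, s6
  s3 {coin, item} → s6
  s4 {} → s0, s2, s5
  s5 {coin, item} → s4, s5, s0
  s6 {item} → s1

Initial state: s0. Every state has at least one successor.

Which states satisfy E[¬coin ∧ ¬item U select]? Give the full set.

States satisfying ¬coin ∧ ¬item: {s0, s4}.
States satisfying select: {s1, s2}.
States satisfying E[¬coin ∧ ¬item U select]: {s0, s1, s2, s4}.

{s0, s1, s2, s4}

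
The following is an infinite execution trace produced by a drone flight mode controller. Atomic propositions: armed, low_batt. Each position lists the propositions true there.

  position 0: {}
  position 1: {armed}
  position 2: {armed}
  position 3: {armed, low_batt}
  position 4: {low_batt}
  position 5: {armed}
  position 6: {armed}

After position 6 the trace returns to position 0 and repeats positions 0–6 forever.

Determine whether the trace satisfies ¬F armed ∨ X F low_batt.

Satisfied

The position after 0 is 1; F low_batt is true there.
At position 0: ¬F armed is false; X F low_batt is true; so ¬F armed ∨ X F low_batt is true.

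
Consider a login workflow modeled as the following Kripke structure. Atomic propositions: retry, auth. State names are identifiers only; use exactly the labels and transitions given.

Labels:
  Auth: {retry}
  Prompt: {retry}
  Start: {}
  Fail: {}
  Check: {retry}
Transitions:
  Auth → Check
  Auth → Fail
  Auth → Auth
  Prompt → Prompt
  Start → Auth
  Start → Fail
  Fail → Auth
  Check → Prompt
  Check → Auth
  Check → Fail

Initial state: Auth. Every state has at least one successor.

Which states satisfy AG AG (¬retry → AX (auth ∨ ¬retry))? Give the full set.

{Prompt}

States satisfying AG (¬retry → AX (auth ∨ ¬retry)): {Prompt}.
States satisfying AG AG (¬retry → AX (auth ∨ ¬retry)): {Prompt}.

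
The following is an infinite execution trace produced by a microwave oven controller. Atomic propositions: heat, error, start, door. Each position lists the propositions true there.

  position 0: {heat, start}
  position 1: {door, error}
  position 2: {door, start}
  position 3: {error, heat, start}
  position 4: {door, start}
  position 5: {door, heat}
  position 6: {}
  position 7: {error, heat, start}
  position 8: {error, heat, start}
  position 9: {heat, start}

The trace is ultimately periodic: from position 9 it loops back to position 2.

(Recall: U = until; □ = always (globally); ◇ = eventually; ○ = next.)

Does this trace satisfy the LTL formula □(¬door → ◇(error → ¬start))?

Yes

¬door → ◇(error → ¬start) holds at every position 0..9, and those are all positions ever visited, so □(¬door → ◇(error → ¬start)) holds.
Positions where ¬door holds: 0, 3, 6, 7, 8, 9.
Check ◇(error → ¬start) at each: 0→ok, 3→ok, 6→ok, 7→ok, 8→ok, 9→ok.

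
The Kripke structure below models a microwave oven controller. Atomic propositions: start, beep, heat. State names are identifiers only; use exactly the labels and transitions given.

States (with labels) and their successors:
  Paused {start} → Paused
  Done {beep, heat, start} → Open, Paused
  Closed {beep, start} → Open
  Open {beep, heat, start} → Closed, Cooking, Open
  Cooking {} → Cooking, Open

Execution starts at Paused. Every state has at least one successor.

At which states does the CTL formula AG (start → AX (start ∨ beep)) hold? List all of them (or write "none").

States satisfying start → AX (start ∨ beep): {Paused, Done, Closed, Cooking}.
States satisfying AG (start → AX (start ∨ beep)): {Paused}.

{Paused}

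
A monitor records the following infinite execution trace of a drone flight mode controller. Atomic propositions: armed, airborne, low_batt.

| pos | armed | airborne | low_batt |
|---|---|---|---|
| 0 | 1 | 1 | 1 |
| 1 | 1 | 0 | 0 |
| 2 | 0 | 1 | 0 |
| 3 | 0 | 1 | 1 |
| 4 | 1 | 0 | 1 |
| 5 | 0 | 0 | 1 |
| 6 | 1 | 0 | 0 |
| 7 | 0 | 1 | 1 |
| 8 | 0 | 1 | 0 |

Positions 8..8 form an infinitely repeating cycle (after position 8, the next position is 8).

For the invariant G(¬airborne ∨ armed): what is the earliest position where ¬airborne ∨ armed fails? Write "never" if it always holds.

Check ¬airborne ∨ armed at each position in order: 0 ✓, 1 ✓.
At position 2 the labels are {airborne}, so ¬airborne ∨ armed is false there. This is the first violation.

2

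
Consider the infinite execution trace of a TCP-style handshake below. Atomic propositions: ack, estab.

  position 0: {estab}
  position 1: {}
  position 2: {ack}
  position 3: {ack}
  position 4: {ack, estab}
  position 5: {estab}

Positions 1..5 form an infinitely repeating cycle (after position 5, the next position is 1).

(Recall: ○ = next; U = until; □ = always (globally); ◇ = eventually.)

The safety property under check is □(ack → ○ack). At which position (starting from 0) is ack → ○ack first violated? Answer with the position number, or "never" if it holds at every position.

4

Check ack → ○ack at each position in order: 0 ✓, 1 ✓, 2 ✓, 3 ✓.
At position 4 the labels are {ack, estab} and the next position 5 has {estab}, so ack → ○ack is false there. This is the first violation.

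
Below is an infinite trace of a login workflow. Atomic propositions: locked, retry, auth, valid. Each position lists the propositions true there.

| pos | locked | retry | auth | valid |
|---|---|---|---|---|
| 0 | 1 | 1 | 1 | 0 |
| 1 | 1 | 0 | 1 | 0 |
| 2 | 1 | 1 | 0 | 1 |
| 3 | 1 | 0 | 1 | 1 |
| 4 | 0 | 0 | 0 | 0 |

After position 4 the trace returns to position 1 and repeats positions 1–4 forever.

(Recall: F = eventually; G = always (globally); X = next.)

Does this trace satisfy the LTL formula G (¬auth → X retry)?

No

¬auth → X retry must hold at every position from 0 onward. It fails at position 2, so G (¬auth → X retry) is false.
Positions where ¬auth holds: 2, 4.
Check X retry at each: 2→fails, 4→fails.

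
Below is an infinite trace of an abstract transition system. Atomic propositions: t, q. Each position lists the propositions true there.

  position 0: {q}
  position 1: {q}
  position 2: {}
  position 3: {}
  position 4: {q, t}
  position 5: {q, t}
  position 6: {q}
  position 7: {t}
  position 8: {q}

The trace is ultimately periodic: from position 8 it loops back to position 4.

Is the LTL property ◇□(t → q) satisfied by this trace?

Does not hold

□(t → q) is false at every position 0..8, so it never becomes true and ◇□(t → q) fails.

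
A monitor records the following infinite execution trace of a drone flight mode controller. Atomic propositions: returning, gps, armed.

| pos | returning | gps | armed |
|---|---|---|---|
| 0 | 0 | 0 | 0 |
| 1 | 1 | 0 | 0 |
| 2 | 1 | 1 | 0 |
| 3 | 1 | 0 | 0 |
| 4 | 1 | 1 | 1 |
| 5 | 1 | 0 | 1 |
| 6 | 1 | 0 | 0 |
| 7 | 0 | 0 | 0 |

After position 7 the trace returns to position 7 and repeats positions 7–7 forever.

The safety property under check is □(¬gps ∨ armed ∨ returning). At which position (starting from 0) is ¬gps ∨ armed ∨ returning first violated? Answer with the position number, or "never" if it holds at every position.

never

¬gps ∨ armed ∨ returning holds at every position 0..7, and those are all the positions the trace ever visits, so the invariant □(¬gps ∨ armed ∨ returning) is never violated.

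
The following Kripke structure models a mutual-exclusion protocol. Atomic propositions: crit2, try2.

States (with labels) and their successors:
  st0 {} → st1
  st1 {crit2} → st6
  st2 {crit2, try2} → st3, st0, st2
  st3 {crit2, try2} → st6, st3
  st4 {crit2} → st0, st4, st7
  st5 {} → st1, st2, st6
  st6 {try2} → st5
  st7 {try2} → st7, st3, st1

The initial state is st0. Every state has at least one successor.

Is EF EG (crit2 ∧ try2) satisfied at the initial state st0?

States satisfying EG (crit2 ∧ try2): {st2, st3}.
States satisfying EF EG (crit2 ∧ try2): {st0, st1, st2, st3, st4, st5, st6, st7}.
Some path from st0 reaches a state where EG (crit2 ∧ try2) holds.
st0 ∈ Sat(EF EG (crit2 ∧ try2)).

Holds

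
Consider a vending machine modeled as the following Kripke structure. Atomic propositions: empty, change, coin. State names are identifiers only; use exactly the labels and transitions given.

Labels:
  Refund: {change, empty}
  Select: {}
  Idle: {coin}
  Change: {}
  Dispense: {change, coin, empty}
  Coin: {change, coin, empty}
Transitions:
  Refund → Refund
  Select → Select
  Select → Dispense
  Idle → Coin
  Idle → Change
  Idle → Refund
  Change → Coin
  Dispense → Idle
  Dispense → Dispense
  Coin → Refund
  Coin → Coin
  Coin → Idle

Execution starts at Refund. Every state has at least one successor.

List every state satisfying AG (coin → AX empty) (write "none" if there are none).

States satisfying coin → AX empty: {Refund, Select, Change}.
States satisfying AG (coin → AX empty): {Refund}.

{Refund}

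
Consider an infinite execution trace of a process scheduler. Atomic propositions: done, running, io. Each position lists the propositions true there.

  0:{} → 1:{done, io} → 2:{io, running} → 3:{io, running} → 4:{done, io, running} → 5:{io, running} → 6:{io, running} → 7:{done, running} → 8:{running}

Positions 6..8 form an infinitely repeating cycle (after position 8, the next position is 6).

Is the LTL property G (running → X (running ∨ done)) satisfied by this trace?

running → X (running ∨ done) holds at every position 0..8, and those are all positions ever visited, so G (running → X (running ∨ done)) holds.
Positions where running holds: 2, 3, 4, 5, 6, 7, 8.
Check X (running ∨ done) at each: 2→ok, 3→ok, 4→ok, 5→ok, 6→ok, 7→ok, 8→ok.

Holds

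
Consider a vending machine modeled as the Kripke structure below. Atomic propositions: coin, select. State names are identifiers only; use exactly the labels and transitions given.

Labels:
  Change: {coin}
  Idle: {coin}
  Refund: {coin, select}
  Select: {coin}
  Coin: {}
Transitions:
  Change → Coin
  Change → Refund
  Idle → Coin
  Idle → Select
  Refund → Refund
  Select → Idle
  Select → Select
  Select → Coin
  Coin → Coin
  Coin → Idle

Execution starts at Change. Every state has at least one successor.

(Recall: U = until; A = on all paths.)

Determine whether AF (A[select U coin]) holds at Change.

States satisfying A[select U coin]: {Change, Idle, Refund, Select}.
States satisfying AF (A[select U coin]): {Change, Idle, Refund, Select}.
Change ∈ Sat(AF (A[select U coin])).

Holds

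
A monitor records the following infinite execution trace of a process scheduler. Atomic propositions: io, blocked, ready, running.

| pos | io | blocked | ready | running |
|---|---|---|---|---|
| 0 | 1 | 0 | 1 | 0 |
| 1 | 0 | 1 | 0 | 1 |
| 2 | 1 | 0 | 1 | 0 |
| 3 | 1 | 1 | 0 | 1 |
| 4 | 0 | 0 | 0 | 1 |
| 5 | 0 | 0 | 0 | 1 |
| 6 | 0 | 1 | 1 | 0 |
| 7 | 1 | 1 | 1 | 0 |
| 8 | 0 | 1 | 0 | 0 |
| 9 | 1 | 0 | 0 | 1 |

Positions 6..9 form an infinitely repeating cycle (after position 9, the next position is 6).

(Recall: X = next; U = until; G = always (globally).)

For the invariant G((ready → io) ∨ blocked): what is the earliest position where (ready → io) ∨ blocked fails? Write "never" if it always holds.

(ready → io) ∨ blocked holds at every position 0..9, and those are all the positions the trace ever visits, so the invariant G((ready → io) ∨ blocked) is never violated.

never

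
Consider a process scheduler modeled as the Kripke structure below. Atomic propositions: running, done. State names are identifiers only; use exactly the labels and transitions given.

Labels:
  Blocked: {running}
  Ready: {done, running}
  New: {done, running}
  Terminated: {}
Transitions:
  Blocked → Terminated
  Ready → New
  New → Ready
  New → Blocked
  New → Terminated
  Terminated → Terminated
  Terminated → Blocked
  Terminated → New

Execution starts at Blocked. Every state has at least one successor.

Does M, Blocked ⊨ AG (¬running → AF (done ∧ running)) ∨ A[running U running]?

States satisfying ¬running → AF (done ∧ running): {Blocked, Ready, New}.
States satisfying AG (¬running → AF (done ∧ running)): ∅.
States satisfying running: {Blocked, Ready, New}.
States satisfying A[running U running]: {Blocked, Ready, New}.
States satisfying AG (¬running → AF (done ∧ running)) ∨ A[running U running]: {Blocked, Ready, New}.
Blocked ∈ Sat(AG (¬running → AF (done ∧ running)) ∨ A[running U running]).

Yes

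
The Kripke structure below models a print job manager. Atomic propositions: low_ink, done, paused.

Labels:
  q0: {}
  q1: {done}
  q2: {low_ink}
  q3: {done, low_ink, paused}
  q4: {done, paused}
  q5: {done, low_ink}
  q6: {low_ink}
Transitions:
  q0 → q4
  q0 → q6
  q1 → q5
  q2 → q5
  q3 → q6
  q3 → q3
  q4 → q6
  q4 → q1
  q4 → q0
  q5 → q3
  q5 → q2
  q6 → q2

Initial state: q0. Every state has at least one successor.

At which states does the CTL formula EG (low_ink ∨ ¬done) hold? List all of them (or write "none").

States satisfying low_ink ∨ ¬done: {q0, q2, q3, q5, q6}.
States satisfying EG (low_ink ∨ ¬done): {q0, q2, q3, q5, q6}.

{q0, q2, q3, q5, q6}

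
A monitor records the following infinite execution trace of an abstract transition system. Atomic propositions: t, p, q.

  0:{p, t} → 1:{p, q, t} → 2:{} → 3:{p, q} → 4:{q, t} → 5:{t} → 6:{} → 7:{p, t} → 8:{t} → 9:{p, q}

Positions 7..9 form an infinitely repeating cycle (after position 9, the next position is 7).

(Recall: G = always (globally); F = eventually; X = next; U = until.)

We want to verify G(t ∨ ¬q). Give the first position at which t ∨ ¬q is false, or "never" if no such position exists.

Check t ∨ ¬q at each position in order: 0 ✓, 1 ✓, 2 ✓.
At position 3 the labels are {p, q}, so t ∨ ¬q is false there. This is the first violation.

3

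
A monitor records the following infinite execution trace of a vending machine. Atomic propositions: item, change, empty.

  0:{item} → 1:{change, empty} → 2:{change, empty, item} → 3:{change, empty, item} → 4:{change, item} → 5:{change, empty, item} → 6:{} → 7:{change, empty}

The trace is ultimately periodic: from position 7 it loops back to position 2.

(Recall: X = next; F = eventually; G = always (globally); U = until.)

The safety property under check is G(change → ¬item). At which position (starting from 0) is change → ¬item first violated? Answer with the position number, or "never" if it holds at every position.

Check change → ¬item at each position in order: 0 ✓, 1 ✓.
At position 2 the labels are {change, empty, item}, so change → ¬item is false there. This is the first violation.

2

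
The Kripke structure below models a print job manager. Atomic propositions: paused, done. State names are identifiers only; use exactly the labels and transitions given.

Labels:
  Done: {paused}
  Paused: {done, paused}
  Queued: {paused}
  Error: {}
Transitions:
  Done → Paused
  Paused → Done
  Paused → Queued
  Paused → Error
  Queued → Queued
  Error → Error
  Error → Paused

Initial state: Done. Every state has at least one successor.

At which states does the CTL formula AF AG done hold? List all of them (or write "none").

States satisfying AG done: ∅.
States satisfying AF AG done: ∅.

none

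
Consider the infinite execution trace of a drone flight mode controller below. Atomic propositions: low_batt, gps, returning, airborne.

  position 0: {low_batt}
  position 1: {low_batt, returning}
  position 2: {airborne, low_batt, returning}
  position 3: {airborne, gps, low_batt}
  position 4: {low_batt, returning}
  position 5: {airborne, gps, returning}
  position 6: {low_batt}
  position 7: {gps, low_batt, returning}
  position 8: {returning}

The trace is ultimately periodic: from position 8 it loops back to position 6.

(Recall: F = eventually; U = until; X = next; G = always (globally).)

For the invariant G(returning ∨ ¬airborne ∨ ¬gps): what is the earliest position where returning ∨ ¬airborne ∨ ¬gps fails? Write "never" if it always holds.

3

Check returning ∨ ¬airborne ∨ ¬gps at each position in order: 0 ✓, 1 ✓, 2 ✓.
At position 3 the labels are {airborne, gps, low_batt}, so returning ∨ ¬airborne ∨ ¬gps is false there. This is the first violation.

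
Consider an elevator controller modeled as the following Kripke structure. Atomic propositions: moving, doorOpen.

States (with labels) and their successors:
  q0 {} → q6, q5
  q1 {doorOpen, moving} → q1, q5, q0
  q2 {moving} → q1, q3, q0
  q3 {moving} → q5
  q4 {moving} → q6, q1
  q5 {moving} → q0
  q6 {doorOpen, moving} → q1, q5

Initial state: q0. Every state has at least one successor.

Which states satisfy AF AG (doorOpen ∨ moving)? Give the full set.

none

States satisfying AG (doorOpen ∨ moving): ∅.
States satisfying AF AG (doorOpen ∨ moving): ∅.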